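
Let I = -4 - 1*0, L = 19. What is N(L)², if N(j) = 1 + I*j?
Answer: 5625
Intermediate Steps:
I = -4 (I = -4 + 0 = -4)
N(j) = 1 - 4*j
N(L)² = (1 - 4*19)² = (1 - 76)² = (-75)² = 5625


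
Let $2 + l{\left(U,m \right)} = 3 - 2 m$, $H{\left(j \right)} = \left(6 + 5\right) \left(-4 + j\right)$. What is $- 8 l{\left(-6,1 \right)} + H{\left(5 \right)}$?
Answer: $19$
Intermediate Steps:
$H{\left(j \right)} = -44 + 11 j$ ($H{\left(j \right)} = 11 \left(-4 + j\right) = -44 + 11 j$)
$l{\left(U,m \right)} = 1 - 2 m$ ($l{\left(U,m \right)} = -2 - \left(-3 + 2 m\right) = 1 - 2 m$)
$- 8 l{\left(-6,1 \right)} + H{\left(5 \right)} = - 8 \left(1 - 2\right) + \left(-44 + 11 \cdot 5\right) = - 8 \left(1 - 2\right) + \left(-44 + 55\right) = \left(-8\right) \left(-1\right) + 11 = 8 + 11 = 19$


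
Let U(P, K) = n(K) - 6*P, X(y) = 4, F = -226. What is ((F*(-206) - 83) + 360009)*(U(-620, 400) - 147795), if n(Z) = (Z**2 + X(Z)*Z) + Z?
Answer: 7286189850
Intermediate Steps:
n(Z) = Z**2 + 5*Z (n(Z) = (Z**2 + 4*Z) + Z = Z**2 + 5*Z)
U(P, K) = -6*P + K*(5 + K) (U(P, K) = K*(5 + K) - 6*P = -6*P + K*(5 + K))
((F*(-206) - 83) + 360009)*(U(-620, 400) - 147795) = ((-226*(-206) - 83) + 360009)*((-6*(-620) + 400*(5 + 400)) - 147795) = ((46556 - 83) + 360009)*((3720 + 400*405) - 147795) = (46473 + 360009)*((3720 + 162000) - 147795) = 406482*(165720 - 147795) = 406482*17925 = 7286189850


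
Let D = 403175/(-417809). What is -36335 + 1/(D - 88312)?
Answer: -1340687071186114/36897951583 ≈ -36335.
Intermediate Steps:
D = -403175/417809 (D = 403175*(-1/417809) = -403175/417809 ≈ -0.96497)
-36335 + 1/(D - 88312) = -36335 + 1/(-403175/417809 - 88312) = -36335 + 1/(-36897951583/417809) = -36335 - 417809/36897951583 = -1340687071186114/36897951583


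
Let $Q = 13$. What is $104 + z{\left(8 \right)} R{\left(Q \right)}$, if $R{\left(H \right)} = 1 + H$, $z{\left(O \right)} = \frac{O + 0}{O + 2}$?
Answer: $\frac{576}{5} \approx 115.2$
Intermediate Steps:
$z{\left(O \right)} = \frac{O}{2 + O}$
$104 + z{\left(8 \right)} R{\left(Q \right)} = 104 + \frac{8}{2 + 8} \left(1 + 13\right) = 104 + \frac{8}{10} \cdot 14 = 104 + 8 \cdot \frac{1}{10} \cdot 14 = 104 + \frac{4}{5} \cdot 14 = 104 + \frac{56}{5} = \frac{576}{5}$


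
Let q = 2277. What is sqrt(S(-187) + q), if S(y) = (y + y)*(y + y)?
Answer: sqrt(142153) ≈ 377.03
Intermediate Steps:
S(y) = 4*y**2 (S(y) = (2*y)*(2*y) = 4*y**2)
sqrt(S(-187) + q) = sqrt(4*(-187)**2 + 2277) = sqrt(4*34969 + 2277) = sqrt(139876 + 2277) = sqrt(142153)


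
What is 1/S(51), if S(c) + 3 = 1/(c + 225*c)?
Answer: -11526/34577 ≈ -0.33334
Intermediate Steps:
S(c) = -3 + 1/(226*c) (S(c) = -3 + 1/(c + 225*c) = -3 + 1/(226*c))
1/S(51) = 1/(-3 + (1/226)/51) = 1/(-3 + (1/226)*(1/51)) = 1/(-3 + 1/11526) = 1/(-34577/11526) = -11526/34577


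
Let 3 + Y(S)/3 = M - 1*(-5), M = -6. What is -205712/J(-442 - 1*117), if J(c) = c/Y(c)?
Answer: -4416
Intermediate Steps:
Y(S) = -12 (Y(S) = -9 + 3*(-6 - 1*(-5)) = -9 + 3*(-6 + 5) = -9 + 3*(-1) = -9 - 3 = -12)
J(c) = -c/12 (J(c) = c/(-12) = c*(-1/12) = -c/12)
-205712/J(-442 - 1*117) = -205712*(-12/(-442 - 1*117)) = -205712*(-12/(-442 - 117)) = -205712/((-1/12*(-559))) = -205712/559/12 = -205712*12/559 = -4416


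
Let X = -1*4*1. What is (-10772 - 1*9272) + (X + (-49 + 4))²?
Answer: -17643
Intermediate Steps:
X = -4 (X = -4*1 = -4)
(-10772 - 1*9272) + (X + (-49 + 4))² = (-10772 - 1*9272) + (-4 + (-49 + 4))² = (-10772 - 9272) + (-4 - 45)² = -20044 + (-49)² = -20044 + 2401 = -17643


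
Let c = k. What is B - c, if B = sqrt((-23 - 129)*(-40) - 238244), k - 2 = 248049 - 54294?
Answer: -193757 + 6*I*sqrt(6449) ≈ -1.9376e+5 + 481.83*I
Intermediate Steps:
k = 193757 (k = 2 + (248049 - 54294) = 2 + 193755 = 193757)
c = 193757
B = 6*I*sqrt(6449) (B = sqrt(-152*(-40) - 238244) = sqrt(6080 - 238244) = sqrt(-232164) = 6*I*sqrt(6449) ≈ 481.83*I)
B - c = 6*I*sqrt(6449) - 1*193757 = 6*I*sqrt(6449) - 193757 = -193757 + 6*I*sqrt(6449)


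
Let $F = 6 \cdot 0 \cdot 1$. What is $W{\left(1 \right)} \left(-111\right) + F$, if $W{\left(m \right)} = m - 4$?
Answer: $333$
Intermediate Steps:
$F = 0$ ($F = 0 \cdot 1 = 0$)
$W{\left(m \right)} = -4 + m$
$W{\left(1 \right)} \left(-111\right) + F = \left(-4 + 1\right) \left(-111\right) + 0 = \left(-3\right) \left(-111\right) + 0 = 333 + 0 = 333$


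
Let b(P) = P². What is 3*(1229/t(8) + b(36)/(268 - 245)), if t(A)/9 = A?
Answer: 121579/552 ≈ 220.25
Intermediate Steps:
t(A) = 9*A
3*(1229/t(8) + b(36)/(268 - 245)) = 3*(1229/((9*8)) + 36²/(268 - 245)) = 3*(1229/72 + 1296/23) = 3*(121579/1656) = 121579/552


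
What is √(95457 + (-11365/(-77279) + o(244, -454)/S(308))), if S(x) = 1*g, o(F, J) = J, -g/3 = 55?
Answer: √15520719290492162010/12751035 ≈ 308.97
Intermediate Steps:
g = -165 (g = -3*55 = -165)
S(x) = -165 (S(x) = 1*(-165) = -165)
√(95457 + (-11365/(-77279) + o(244, -454)/S(308))) = √(95457 + (-11365/(-77279) - 454/(-165))) = √(95457 + (-11365*(-1/77279) - 454*(-1/165))) = √(95457 + (11365/77279 + 454/165)) = √(95457 + 36959891/12751035) = √(1217212507886/12751035) = √15520719290492162010/12751035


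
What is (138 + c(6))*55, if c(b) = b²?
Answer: 9570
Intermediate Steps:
(138 + c(6))*55 = (138 + 6²)*55 = (138 + 36)*55 = 174*55 = 9570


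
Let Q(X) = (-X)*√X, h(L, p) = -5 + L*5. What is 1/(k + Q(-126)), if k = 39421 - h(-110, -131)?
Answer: 4997/200010119 - 189*I*√14/800040476 ≈ 2.4984e-5 - 8.8392e-7*I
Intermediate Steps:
h(L, p) = -5 + 5*L
Q(X) = -X^(3/2)
k = 39976 (k = 39421 - (-5 + 5*(-110)) = 39421 - (-5 - 550) = 39421 - 1*(-555) = 39421 + 555 = 39976)
1/(k + Q(-126)) = 1/(39976 - (-126)^(3/2)) = 1/(39976 - (-378)*I*√14) = 1/(39976 + 378*I*√14)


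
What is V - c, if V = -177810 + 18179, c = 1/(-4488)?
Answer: -716423927/4488 ≈ -1.5963e+5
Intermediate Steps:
c = -1/4488 ≈ -0.00022282
V = -159631
V - c = -159631 - 1*(-1/4488) = -159631 + 1/4488 = -716423927/4488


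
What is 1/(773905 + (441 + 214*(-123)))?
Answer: 1/748024 ≈ 1.3369e-6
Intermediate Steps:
1/(773905 + (441 + 214*(-123))) = 1/(773905 + (441 - 26322)) = 1/(773905 - 25881) = 1/748024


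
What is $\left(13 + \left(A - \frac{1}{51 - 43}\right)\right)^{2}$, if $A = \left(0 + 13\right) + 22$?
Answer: $\frac{146689}{64} \approx 2292.0$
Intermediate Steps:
$A = 35$ ($A = 13 + 22 = 35$)
$\left(13 + \left(A - \frac{1}{51 - 43}\right)\right)^{2} = \left(13 + \left(35 - \frac{1}{51 - 43}\right)\right)^{2} = \left(13 + \left(35 - \frac{1}{8}\right)\right)^{2} = \left(13 + \frac{279}{8}\right)^{2} = \left(\frac{383}{8}\right)^{2} = \frac{146689}{64}$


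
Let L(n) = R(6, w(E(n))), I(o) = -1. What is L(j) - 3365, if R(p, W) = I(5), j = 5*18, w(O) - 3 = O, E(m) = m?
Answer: -3366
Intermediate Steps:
w(O) = 3 + O
j = 90
R(p, W) = -1
L(n) = -1
L(j) - 3365 = -1 - 3365 = -3366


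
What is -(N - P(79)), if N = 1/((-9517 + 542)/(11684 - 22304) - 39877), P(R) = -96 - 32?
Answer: -10841207860/84696953 ≈ -128.00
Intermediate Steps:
P(R) = -128
N = -2124/84696953 (N = 1/(-8975/(-10620) - 39877) = 1/(-8975*(-1/10620) - 39877) = 1/(1795/2124 - 39877) = 1/(-84696953/2124) = -2124/84696953 ≈ -2.5078e-5)
-(N - P(79)) = -(-2124/84696953 - 1*(-128)) = -(-2124/84696953 + 128) = -1*10841207860/84696953 = -10841207860/84696953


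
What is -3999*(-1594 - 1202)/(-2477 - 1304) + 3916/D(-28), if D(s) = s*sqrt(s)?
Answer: -11181204/3781 + 979*I*sqrt(7)/98 ≈ -2957.2 + 26.431*I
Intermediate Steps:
D(s) = s**(3/2)
-3999*(-1594 - 1202)/(-2477 - 1304) + 3916/D(-28) = -3999*(-1594 - 1202)/(-2477 - 1304) + 3916/((-28)**(3/2)) = -3999/((-3781/(-2796))) + 3916/((-56*I*sqrt(7))) = -3999/((-3781*(-1/2796))) + 3916*(I*sqrt(7)/392) = -3999/3781/2796 + 979*I*sqrt(7)/98 = -3999*2796/3781 + 979*I*sqrt(7)/98 = -11181204/3781 + 979*I*sqrt(7)/98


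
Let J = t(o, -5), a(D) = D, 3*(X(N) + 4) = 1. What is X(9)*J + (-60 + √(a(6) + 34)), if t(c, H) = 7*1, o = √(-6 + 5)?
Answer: -257/3 + 2*√10 ≈ -79.342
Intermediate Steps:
X(N) = -11/3 (X(N) = -4 + (⅓)*1 = -4 + ⅓ = -11/3)
o = I (o = √(-1) = I ≈ 1.0*I)
t(c, H) = 7
J = 7
X(9)*J + (-60 + √(a(6) + 34)) = -11/3*7 + (-60 + √(6 + 34)) = -77/3 + (-60 + √40) = -77/3 + (-60 + 2*√10) = -257/3 + 2*√10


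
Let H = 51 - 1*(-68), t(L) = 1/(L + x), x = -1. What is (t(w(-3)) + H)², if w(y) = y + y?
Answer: 692224/49 ≈ 14127.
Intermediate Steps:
w(y) = 2*y
t(L) = 1/(-1 + L) (t(L) = 1/(L - 1) = 1/(-1 + L))
H = 119 (H = 51 + 68 = 119)
(t(w(-3)) + H)² = (1/(-1 + 2*(-3)) + 119)² = (1/(-1 - 6) + 119)² = (1/(-7) + 119)² = (-⅐ + 119)² = (832/7)² = 692224/49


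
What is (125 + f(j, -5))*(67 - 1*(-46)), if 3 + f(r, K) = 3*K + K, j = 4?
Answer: 11526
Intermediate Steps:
f(r, K) = -3 + 4*K (f(r, K) = -3 + (3*K + K) = -3 + 4*K)
(125 + f(j, -5))*(67 - 1*(-46)) = (125 + (-3 + 4*(-5)))*(67 - 1*(-46)) = (125 + (-3 - 20))*(67 + 46) = (125 - 23)*113 = 102*113 = 11526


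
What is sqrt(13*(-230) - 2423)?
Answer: I*sqrt(5413) ≈ 73.573*I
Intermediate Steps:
sqrt(13*(-230) - 2423) = sqrt(-2990 - 2423) = sqrt(-5413) = I*sqrt(5413)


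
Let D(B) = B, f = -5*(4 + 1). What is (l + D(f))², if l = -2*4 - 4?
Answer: 1369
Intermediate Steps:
f = -25 (f = -5*5 = -25)
l = -12 (l = -8 - 4 = -12)
(l + D(f))² = (-12 - 25)² = (-37)² = 1369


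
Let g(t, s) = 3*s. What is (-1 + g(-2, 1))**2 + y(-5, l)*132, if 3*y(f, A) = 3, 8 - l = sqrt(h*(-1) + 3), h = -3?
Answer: 136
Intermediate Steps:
l = 8 - sqrt(6) (l = 8 - sqrt(-3*(-1) + 3) = 8 - sqrt(3 + 3) = 8 - sqrt(6) ≈ 5.5505)
y(f, A) = 1 (y(f, A) = (1/3)*3 = 1)
(-1 + g(-2, 1))**2 + y(-5, l)*132 = (-1 + 3*1)**2 + 1*132 = (-1 + 3)**2 + 132 = 2**2 + 132 = 4 + 132 = 136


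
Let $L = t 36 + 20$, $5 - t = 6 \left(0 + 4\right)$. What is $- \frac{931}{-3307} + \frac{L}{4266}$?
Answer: $\frac{887899}{7053831} \approx 0.12587$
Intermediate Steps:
$t = -19$ ($t = 5 - 6 \left(0 + 4\right) = 5 - 6 \cdot 4 = 5 - 24 = -19$)
$L = -664$ ($L = \left(-19\right) 36 + 20 = -684 + 20 = -664$)
$- \frac{931}{-3307} + \frac{L}{4266} = - \frac{931}{-3307} - \frac{664}{4266} = \left(-931\right) \left(- \frac{1}{3307}\right) - \frac{332}{2133} = \frac{931}{3307} - \frac{332}{2133} = \frac{887899}{7053831}$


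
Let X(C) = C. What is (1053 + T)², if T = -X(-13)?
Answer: 1136356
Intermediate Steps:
T = 13 (T = -1*(-13) = 13)
(1053 + T)² = (1053 + 13)² = 1066² = 1136356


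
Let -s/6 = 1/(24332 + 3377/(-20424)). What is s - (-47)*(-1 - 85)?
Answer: -2008685728966/496953391 ≈ -4042.0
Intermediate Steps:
s = -122544/496953391 (s = -6/(24332 + 3377/(-20424)) = -6/(24332 + 3377*(-1/20424)) = -6/(24332 - 3377/20424) = -6/496953391/20424 = -6*20424/496953391 = -122544/496953391 ≈ -0.00024659)
s - (-47)*(-1 - 85) = -122544/496953391 - (-47)*(-1 - 85) = -122544/496953391 - (-47)*(-86) = -122544/496953391 - 1*4042 = -122544/496953391 - 4042 = -2008685728966/496953391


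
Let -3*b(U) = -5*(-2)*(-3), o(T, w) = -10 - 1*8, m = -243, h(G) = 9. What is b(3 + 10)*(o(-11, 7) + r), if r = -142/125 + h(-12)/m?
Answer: -129418/675 ≈ -191.73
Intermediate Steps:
o(T, w) = -18 (o(T, w) = -10 - 8 = -18)
b(U) = 10 (b(U) = -(-5*(-2))*(-3)/3 = -10*(-3)/3 = -1/3*(-30) = 10)
r = -3959/3375 (r = -142/125 + 9/(-243) = -142*1/125 + 9*(-1/243) = -142/125 - 1/27 = -3959/3375 ≈ -1.1730)
b(3 + 10)*(o(-11, 7) + r) = 10*(-18 - 3959/3375) = 10*(-64709/3375) = -129418/675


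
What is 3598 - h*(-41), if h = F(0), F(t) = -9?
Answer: 3229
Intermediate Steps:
h = -9
3598 - h*(-41) = 3598 - (-9)*(-41) = 3598 - 1*369 = 3598 - 369 = 3229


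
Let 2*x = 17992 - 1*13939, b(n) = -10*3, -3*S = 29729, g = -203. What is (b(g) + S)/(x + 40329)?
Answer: -59638/254133 ≈ -0.23467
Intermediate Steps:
S = -29729/3 (S = -⅓*29729 = -29729/3 ≈ -9909.7)
b(n) = -30
x = 4053/2 (x = (17992 - 1*13939)/2 = (17992 - 13939)/2 = (½)*4053 = 4053/2 ≈ 2026.5)
(b(g) + S)/(x + 40329) = (-30 - 29729/3)/(4053/2 + 40329) = -29819/(3*84711/2) = -29819/3*2/84711 = -59638/254133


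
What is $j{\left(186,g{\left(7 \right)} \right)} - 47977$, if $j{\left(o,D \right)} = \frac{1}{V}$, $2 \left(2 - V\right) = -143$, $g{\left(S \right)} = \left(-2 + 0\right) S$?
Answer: $- \frac{7052617}{147} \approx -47977.0$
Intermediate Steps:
$g{\left(S \right)} = - 2 S$
$V = \frac{147}{2}$ ($V = 2 - - \frac{143}{2} = 2 + \frac{143}{2} = \frac{147}{2} \approx 73.5$)
$j{\left(o,D \right)} = \frac{2}{147}$ ($j{\left(o,D \right)} = \frac{1}{\frac{147}{2}} = \frac{2}{147}$)
$j{\left(186,g{\left(7 \right)} \right)} - 47977 = \frac{2}{147} - 47977 = - \frac{7052617}{147}$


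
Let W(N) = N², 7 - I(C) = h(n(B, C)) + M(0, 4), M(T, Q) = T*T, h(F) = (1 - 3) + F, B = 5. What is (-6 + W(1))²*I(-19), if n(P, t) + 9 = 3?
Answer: 375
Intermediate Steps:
n(P, t) = -6 (n(P, t) = -9 + 3 = -6)
h(F) = -2 + F
M(T, Q) = T²
I(C) = 15 (I(C) = 7 - ((-2 - 6) + 0²) = 7 - (-8 + 0) = 7 - 1*(-8) = 7 + 8 = 15)
(-6 + W(1))²*I(-19) = (-6 + 1²)²*15 = (-6 + 1)²*15 = (-5)²*15 = 25*15 = 375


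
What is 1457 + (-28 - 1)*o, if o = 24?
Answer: 761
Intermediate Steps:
1457 + (-28 - 1)*o = 1457 + (-28 - 1)*24 = 1457 - 29*24 = 1457 - 696 = 761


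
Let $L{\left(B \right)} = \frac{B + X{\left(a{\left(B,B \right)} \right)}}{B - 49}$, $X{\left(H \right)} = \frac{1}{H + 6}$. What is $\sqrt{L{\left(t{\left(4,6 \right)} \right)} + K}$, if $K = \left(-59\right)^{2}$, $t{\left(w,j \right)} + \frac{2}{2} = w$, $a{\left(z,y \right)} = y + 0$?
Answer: $\frac{\sqrt{16572719}}{69} \approx 58.999$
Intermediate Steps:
$a{\left(z,y \right)} = y$
$t{\left(w,j \right)} = -1 + w$
$X{\left(H \right)} = \frac{1}{6 + H}$
$K = 3481$
$L{\left(B \right)} = \frac{B + \frac{1}{6 + B}}{-49 + B}$ ($L{\left(B \right)} = \frac{B + \frac{1}{6 + B}}{B - 49} = \frac{B + \frac{1}{6 + B}}{-49 + B}$)
$\sqrt{L{\left(t{\left(4,6 \right)} \right)} + K} = \sqrt{\frac{1 + \left(-1 + 4\right) \left(6 + \left(-1 + 4\right)\right)}{\left(-49 + \left(-1 + 4\right)\right) \left(6 + \left(-1 + 4\right)\right)} + 3481} = \sqrt{\frac{1 + 3 \left(6 + 3\right)}{\left(-49 + 3\right) \left(6 + 3\right)} + 3481} = \sqrt{\frac{1 + 3 \cdot 9}{\left(-46\right) 9} + 3481} = \sqrt{\left(- \frac{1}{46}\right) \frac{1}{9} \left(1 + 27\right) + 3481} = \sqrt{\left(- \frac{1}{46}\right) \frac{1}{9} \cdot 28 + 3481} = \sqrt{- \frac{14}{207} + 3481} = \sqrt{\frac{720553}{207}} = \frac{\sqrt{16572719}}{69}$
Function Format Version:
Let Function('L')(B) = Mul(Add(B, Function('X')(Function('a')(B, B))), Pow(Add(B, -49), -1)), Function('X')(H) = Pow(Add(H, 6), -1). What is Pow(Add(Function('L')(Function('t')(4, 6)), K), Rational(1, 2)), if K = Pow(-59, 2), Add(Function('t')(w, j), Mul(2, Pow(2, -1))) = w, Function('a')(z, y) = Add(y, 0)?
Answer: Mul(Rational(1, 69), Pow(16572719, Rational(1, 2))) ≈ 58.999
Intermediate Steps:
Function('a')(z, y) = y
Function('t')(w, j) = Add(-1, w)
Function('X')(H) = Pow(Add(6, H), -1)
K = 3481
Function('L')(B) = Mul(Pow(Add(-49, B), -1), Add(B, Pow(Add(6, B), -1))) (Function('L')(B) = Mul(Add(B, Pow(Add(6, B), -1)), Pow(Add(B, -49), -1)) = Mul(Add(B, Pow(Add(6, B), -1)), Pow(Add(-49, B), -1)) = Mul(Pow(Add(-49, B), -1), Add(B, Pow(Add(6, B), -1))))
Pow(Add(Function('L')(Function('t')(4, 6)), K), Rational(1, 2)) = Pow(Add(Mul(Pow(Add(-49, Add(-1, 4)), -1), Pow(Add(6, Add(-1, 4)), -1), Add(1, Mul(Add(-1, 4), Add(6, Add(-1, 4))))), 3481), Rational(1, 2)) = Pow(Add(Mul(Pow(Add(-49, 3), -1), Pow(Add(6, 3), -1), Add(1, Mul(3, Add(6, 3)))), 3481), Rational(1, 2)) = Pow(Add(Mul(Pow(-46, -1), Pow(9, -1), Add(1, Mul(3, 9))), 3481), Rational(1, 2)) = Pow(Add(Mul(Rational(-1, 46), Rational(1, 9), Add(1, 27)), 3481), Rational(1, 2)) = Pow(Add(Mul(Rational(-1, 46), Rational(1, 9), 28), 3481), Rational(1, 2)) = Pow(Add(Rational(-14, 207), 3481), Rational(1, 2)) = Pow(Rational(720553, 207), Rational(1, 2)) = Mul(Rational(1, 69), Pow(16572719, Rational(1, 2)))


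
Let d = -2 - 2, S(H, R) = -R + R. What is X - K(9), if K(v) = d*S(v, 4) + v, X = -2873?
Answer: -2882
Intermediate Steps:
S(H, R) = 0
d = -4
K(v) = v (K(v) = -4*0 + v = 0 + v = v)
X - K(9) = -2873 - 1*9 = -2873 - 9 = -2882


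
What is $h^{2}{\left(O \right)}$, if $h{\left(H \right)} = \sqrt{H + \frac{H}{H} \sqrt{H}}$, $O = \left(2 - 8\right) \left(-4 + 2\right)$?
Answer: $12 + 2 \sqrt{3} \approx 15.464$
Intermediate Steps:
$O = 12$ ($O = \left(-6\right) \left(-2\right) = 12$)
$h{\left(H \right)} = \sqrt{H + \sqrt{H}}$ ($h{\left(H \right)} = \sqrt{H + 1 \sqrt{H}} = \sqrt{H + \sqrt{H}}$)
$h^{2}{\left(O \right)} = \left(\sqrt{12 + \sqrt{12}}\right)^{2} = \left(\sqrt{12 + 2 \sqrt{3}}\right)^{2} = 12 + 2 \sqrt{3}$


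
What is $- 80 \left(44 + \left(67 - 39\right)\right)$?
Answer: $-5760$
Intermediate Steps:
$- 80 \left(44 + \left(67 - 39\right)\right) = - 80 \left(44 + 28\right) = \left(-80\right) 72 = -5760$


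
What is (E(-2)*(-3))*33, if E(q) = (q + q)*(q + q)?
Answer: -1584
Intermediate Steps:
E(q) = 4*q**2 (E(q) = (2*q)*(2*q) = 4*q**2)
(E(-2)*(-3))*33 = ((4*(-2)**2)*(-3))*33 = ((4*4)*(-3))*33 = (16*(-3))*33 = -48*33 = -1584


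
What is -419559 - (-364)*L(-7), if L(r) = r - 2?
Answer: -422835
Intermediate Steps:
L(r) = -2 + r
-419559 - (-364)*L(-7) = -419559 - (-364)*(-2 - 7) = -419559 - (-364)*(-9) = -419559 - 1*3276 = -419559 - 3276 = -422835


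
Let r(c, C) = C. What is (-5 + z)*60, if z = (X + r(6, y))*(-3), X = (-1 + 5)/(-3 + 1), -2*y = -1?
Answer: -30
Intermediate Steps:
y = ½ (y = -½*(-1) = ½ ≈ 0.50000)
X = -2 (X = 4/(-2) = 4*(-½) = -2)
z = 9/2 (z = (-2 + ½)*(-3) = -3/2*(-3) = 9/2 ≈ 4.5000)
(-5 + z)*60 = (-5 + 9/2)*60 = -½*60 = -30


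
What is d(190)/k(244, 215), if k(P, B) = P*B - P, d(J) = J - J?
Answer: 0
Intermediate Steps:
d(J) = 0
k(P, B) = -P + B*P (k(P, B) = B*P - P = -P + B*P)
d(190)/k(244, 215) = 0/((244*(-1 + 215))) = 0/((244*214)) = 0/52216 = 0*(1/52216) = 0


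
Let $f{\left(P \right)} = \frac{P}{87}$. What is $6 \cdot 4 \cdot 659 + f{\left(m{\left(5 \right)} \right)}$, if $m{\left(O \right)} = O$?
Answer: $\frac{1375997}{87} \approx 15816.0$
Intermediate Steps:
$f{\left(P \right)} = \frac{P}{87}$ ($f{\left(P \right)} = P \frac{1}{87} = \frac{P}{87}$)
$6 \cdot 4 \cdot 659 + f{\left(m{\left(5 \right)} \right)} = 6 \cdot 4 \cdot 659 + \frac{1}{87} \cdot 5 = 24 \cdot 659 + \frac{5}{87} = 15816 + \frac{5}{87} = \frac{1375997}{87}$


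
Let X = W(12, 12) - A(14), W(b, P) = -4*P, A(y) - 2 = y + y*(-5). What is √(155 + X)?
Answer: √161 ≈ 12.689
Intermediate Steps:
A(y) = 2 - 4*y (A(y) = 2 + (y + y*(-5)) = 2 + (y - 5*y) = 2 - 4*y)
X = 6 (X = -4*12 - (2 - 4*14) = -48 - (2 - 56) = -48 - 1*(-54) = -48 + 54 = 6)
√(155 + X) = √(155 + 6) = √161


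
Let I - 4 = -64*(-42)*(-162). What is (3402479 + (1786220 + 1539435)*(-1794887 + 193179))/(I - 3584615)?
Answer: 5326724816261/4020067 ≈ 1.3250e+6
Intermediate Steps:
I = -435452 (I = 4 - 64*(-42)*(-162) = 4 + 2688*(-162) = 4 - 435456 = -435452)
(3402479 + (1786220 + 1539435)*(-1794887 + 193179))/(I - 3584615) = (3402479 + (1786220 + 1539435)*(-1794887 + 193179))/(-435452 - 3584615) = (3402479 + 3325655*(-1601708))/(-4020067) = (3402479 - 5326728218740)*(-1/4020067) = -5326724816261*(-1/4020067) = 5326724816261/4020067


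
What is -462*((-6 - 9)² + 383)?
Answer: -280896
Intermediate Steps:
-462*((-6 - 9)² + 383) = -462*((-15)² + 383) = -462*(225 + 383) = -462*608 = -280896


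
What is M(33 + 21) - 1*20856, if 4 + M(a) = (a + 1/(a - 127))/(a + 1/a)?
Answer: -4441736446/212941 ≈ -20859.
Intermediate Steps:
M(a) = -4 + (a + 1/(-127 + a))/(a + 1/a) (M(a) = -4 + (a + 1/(a - 127))/(a + 1/a) = -4 + (a + 1/(-127 + a))/(a + 1/a))
M(33 + 21) - 1*20856 = (508 - 3*(33 + 21) - 3*(33 + 21)**3 + 381*(33 + 21)**2)/(-127 + (33 + 21) + (33 + 21)**3 - 127*(33 + 21)**2) - 1*20856 = (508 - 3*54 - 3*54**3 + 381*54**2)/(-127 + 54 + 54**3 - 127*54**2) - 20856 = (508 - 162 - 3*157464 + 381*2916)/(-127 + 54 + 157464 - 127*2916) - 20856 = (508 - 162 - 472392 + 1110996)/(-127 + 54 + 157464 - 370332) - 20856 = 638950/(-212941) - 20856 = -1/212941*638950 - 20856 = -638950/212941 - 20856 = -4441736446/212941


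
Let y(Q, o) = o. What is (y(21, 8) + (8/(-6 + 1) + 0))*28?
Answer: 896/5 ≈ 179.20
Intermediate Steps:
(y(21, 8) + (8/(-6 + 1) + 0))*28 = (8 + (8/(-6 + 1) + 0))*28 = (8 + (8/(-5) + 0))*28 = (8 + (8*(-1/5) + 0))*28 = (8 + (-8/5 + 0))*28 = (8 - 8/5)*28 = (32/5)*28 = 896/5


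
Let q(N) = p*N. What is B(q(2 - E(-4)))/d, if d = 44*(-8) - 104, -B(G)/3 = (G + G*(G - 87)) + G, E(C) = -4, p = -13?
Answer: 6357/76 ≈ 83.645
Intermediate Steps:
q(N) = -13*N
B(G) = -6*G - 3*G*(-87 + G) (B(G) = -3*((G + G*(G - 87)) + G) = -3*((G + G*(-87 + G)) + G) = -3*(2*G + G*(-87 + G)) = -6*G - 3*G*(-87 + G))
d = -456 (d = -352 - 104 = -456)
B(q(2 - E(-4)))/d = (3*(-13*(2 - 1*(-4)))*(85 - (-13)*(2 - 1*(-4))))/(-456) = (3*(-13*(2 + 4))*(85 - (-13)*(2 + 4)))*(-1/456) = (3*(-13*6)*(85 - (-13)*6))*(-1/456) = (3*(-78)*(85 - 1*(-78)))*(-1/456) = (3*(-78)*(85 + 78))*(-1/456) = (3*(-78)*163)*(-1/456) = -38142*(-1/456) = 6357/76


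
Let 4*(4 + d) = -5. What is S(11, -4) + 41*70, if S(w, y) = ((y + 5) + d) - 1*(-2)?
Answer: 11471/4 ≈ 2867.8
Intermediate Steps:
d = -21/4 (d = -4 + (1/4)*(-5) = -4 - 5/4 = -21/4 ≈ -5.2500)
S(w, y) = 7/4 + y (S(w, y) = ((y + 5) - 21/4) - 1*(-2) = ((5 + y) - 21/4) + 2 = (-1/4 + y) + 2 = 7/4 + y)
S(11, -4) + 41*70 = (7/4 - 4) + 41*70 = -9/4 + 2870 = 11471/4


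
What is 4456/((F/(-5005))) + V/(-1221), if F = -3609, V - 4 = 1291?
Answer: 245282975/39699 ≈ 6178.6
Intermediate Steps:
V = 1295 (V = 4 + 1291 = 1295)
4456/((F/(-5005))) + V/(-1221) = 4456/((-3609/(-5005))) + 1295/(-1221) = 4456/((-3609*(-1/5005))) + 1295*(-1/1221) = 4456/(3609/5005) - 35/33 = 4456*(5005/3609) - 35/33 = 22302280/3609 - 35/33 = 245282975/39699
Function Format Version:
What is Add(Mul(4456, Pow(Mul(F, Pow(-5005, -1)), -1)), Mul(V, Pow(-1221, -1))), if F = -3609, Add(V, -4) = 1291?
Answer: Rational(245282975, 39699) ≈ 6178.6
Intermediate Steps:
V = 1295 (V = Add(4, 1291) = 1295)
Add(Mul(4456, Pow(Mul(F, Pow(-5005, -1)), -1)), Mul(V, Pow(-1221, -1))) = Add(Mul(4456, Pow(Mul(-3609, Pow(-5005, -1)), -1)), Mul(1295, Pow(-1221, -1))) = Add(Mul(4456, Pow(Mul(-3609, Rational(-1, 5005)), -1)), Mul(1295, Rational(-1, 1221))) = Add(Mul(4456, Pow(Rational(3609, 5005), -1)), Rational(-35, 33)) = Add(Mul(4456, Rational(5005, 3609)), Rational(-35, 33)) = Add(Rational(22302280, 3609), Rational(-35, 33)) = Rational(245282975, 39699)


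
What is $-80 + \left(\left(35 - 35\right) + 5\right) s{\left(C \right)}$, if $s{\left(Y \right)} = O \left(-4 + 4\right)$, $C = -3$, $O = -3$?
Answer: $-80$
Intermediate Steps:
$s{\left(Y \right)} = 0$ ($s{\left(Y \right)} = - 3 \left(-4 + 4\right) = \left(-3\right) 0 = 0$)
$-80 + \left(\left(35 - 35\right) + 5\right) s{\left(C \right)} = -80 + \left(\left(35 - 35\right) + 5\right) 0 = -80 + \left(0 + 5\right) 0 = -80 + 5 \cdot 0 = -80 + 0 = -80$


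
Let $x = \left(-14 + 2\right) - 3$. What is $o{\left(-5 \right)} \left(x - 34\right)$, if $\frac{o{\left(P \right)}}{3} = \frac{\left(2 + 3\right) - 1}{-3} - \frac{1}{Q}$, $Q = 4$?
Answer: $\frac{931}{4} \approx 232.75$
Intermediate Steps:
$x = -15$ ($x = -12 - 3 = -15$)
$o{\left(P \right)} = - \frac{19}{4}$ ($o{\left(P \right)} = 3 \left(\frac{\left(2 + 3\right) - 1}{-3} - \frac{1}{4}\right) = 3 \left(\left(5 - 1\right) \left(- \frac{1}{3}\right) - \frac{1}{4}\right) = 3 \left(4 \left(- \frac{1}{3}\right) - \frac{1}{4}\right) = 3 \left(- \frac{4}{3} - \frac{1}{4}\right) = 3 \left(- \frac{19}{12}\right) = - \frac{19}{4}$)
$o{\left(-5 \right)} \left(x - 34\right) = - \frac{19 \left(-15 - 34\right)}{4} = \left(- \frac{19}{4}\right) \left(-49\right) = \frac{931}{4}$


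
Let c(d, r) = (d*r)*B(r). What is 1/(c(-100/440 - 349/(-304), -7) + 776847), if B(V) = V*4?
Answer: 836/649594963 ≈ 1.2870e-6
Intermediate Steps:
B(V) = 4*V
c(d, r) = 4*d*r² (c(d, r) = (d*r)*(4*r) = 4*d*r²)
1/(c(-100/440 - 349/(-304), -7) + 776847) = 1/(4*(-100/440 - 349/(-304))*(-7)² + 776847) = 1/(4*(-100*1/440 - 349*(-1/304))*49 + 776847) = 1/(4*(-5/22 + 349/304)*49 + 776847) = 1/(4*(3079/3344)*49 + 776847) = 1/(150871/836 + 776847) = 1/(649594963/836) = 836/649594963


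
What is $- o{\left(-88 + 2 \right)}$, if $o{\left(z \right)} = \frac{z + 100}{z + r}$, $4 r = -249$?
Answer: $\frac{56}{593} \approx 0.094435$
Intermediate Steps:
$r = - \frac{249}{4}$ ($r = \frac{1}{4} \left(-249\right) = - \frac{249}{4} \approx -62.25$)
$o{\left(z \right)} = \frac{100 + z}{- \frac{249}{4} + z}$ ($o{\left(z \right)} = \frac{z + 100}{z - \frac{249}{4}} = \frac{100 + z}{- \frac{249}{4} + z}$)
$- o{\left(-88 + 2 \right)} = - \frac{4 \left(100 + \left(-88 + 2\right)\right)}{-249 + 4 \left(-88 + 2\right)} = - \frac{4 \left(100 - 86\right)}{-249 + 4 \left(-86\right)} = - \frac{4 \cdot 14}{-249 - 344} = - \frac{4 \cdot 14}{-593} = - \frac{4 \left(-1\right) 14}{593} = \left(-1\right) \left(- \frac{56}{593}\right) = \frac{56}{593}$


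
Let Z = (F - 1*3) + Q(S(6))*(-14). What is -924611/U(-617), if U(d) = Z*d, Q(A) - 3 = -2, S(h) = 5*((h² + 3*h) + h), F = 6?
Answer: -924611/6787 ≈ -136.23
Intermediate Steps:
S(h) = 5*h² + 20*h (S(h) = 5*(h² + 4*h) = 5*h² + 20*h)
Q(A) = 1 (Q(A) = 3 - 2 = 1)
Z = -11 (Z = (6 - 1*3) + 1*(-14) = (6 - 3) - 14 = 3 - 14 = -11)
U(d) = -11*d
-924611/U(-617) = -924611/((-11*(-617))) = -924611/6787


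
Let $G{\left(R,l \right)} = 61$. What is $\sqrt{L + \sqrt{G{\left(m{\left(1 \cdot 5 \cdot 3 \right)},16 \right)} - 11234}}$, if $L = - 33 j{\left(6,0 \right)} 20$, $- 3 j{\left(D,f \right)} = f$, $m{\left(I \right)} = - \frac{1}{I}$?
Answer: $\sqrt[4]{-11173} \approx 7.2699 + 7.2699 i$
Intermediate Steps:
$j{\left(D,f \right)} = - \frac{f}{3}$
$L = 0$ ($L = - 33 \left(\left(- \frac{1}{3}\right) 0\right) 20 = \left(-33\right) 0 \cdot 20 = 0 \cdot 20 = 0$)
$\sqrt{L + \sqrt{G{\left(m{\left(1 \cdot 5 \cdot 3 \right)},16 \right)} - 11234}} = \sqrt{0 + \sqrt{61 - 11234}} = \sqrt{0 + \sqrt{-11173}} = \sqrt{0 + i \sqrt{11173}} = \sqrt{i \sqrt{11173}} = \sqrt[4]{11173} \sqrt{i}$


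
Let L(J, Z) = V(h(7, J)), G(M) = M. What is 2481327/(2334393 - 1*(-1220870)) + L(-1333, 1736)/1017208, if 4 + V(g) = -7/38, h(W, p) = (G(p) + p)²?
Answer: 95912410363791/137424794696752 ≈ 0.69793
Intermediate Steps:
h(W, p) = 4*p² (h(W, p) = (p + p)² = (2*p)² = 4*p²)
V(g) = -159/38 (V(g) = -4 - 7/38 = -159/38)
L(J, Z) = -159/38
2481327/(2334393 - 1*(-1220870)) + L(-1333, 1736)/1017208 = 2481327/(2334393 - 1*(-1220870)) - 159/38/1017208 = 2481327/(2334393 + 1220870) - 159/38*1/1017208 = 2481327/3555263 - 159/38653904 = 95912410363791/137424794696752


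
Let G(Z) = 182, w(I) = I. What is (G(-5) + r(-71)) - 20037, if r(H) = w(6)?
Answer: -19849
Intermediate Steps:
r(H) = 6
(G(-5) + r(-71)) - 20037 = (182 + 6) - 20037 = 188 - 20037 = -19849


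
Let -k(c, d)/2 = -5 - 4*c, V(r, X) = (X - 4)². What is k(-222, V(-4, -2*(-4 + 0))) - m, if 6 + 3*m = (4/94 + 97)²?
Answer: -32492749/6627 ≈ -4903.1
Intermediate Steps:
m = 20789467/6627 (m = -2 + (4/94 + 97)²/3 = -2 + (4*(1/94) + 97)²/3 = -2 + (2/47 + 97)²/3 = -2 + (4561/47)²/3 = -2 + (⅓)*(20802721/2209) = -2 + 20802721/6627 = 20789467/6627 ≈ 3137.1)
V(r, X) = (-4 + X)²
k(c, d) = 10 + 8*c (k(c, d) = -2*(-5 - 4*c) = 10 + 8*c)
k(-222, V(-4, -2*(-4 + 0))) - m = (10 + 8*(-222)) - 1*20789467/6627 = (10 - 1776) - 20789467/6627 = -1766 - 20789467/6627 = -32492749/6627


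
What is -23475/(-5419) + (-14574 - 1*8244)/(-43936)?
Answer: 577524171/119044592 ≈ 4.8513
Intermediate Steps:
-23475/(-5419) + (-14574 - 1*8244)/(-43936) = -23475*(-1/5419) + (-14574 - 8244)*(-1/43936) = 23475/5419 - 22818*(-1/43936) = 23475/5419 + 11409/21968 = 577524171/119044592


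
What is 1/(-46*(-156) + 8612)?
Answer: 1/15788 ≈ 6.3339e-5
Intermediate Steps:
1/(-46*(-156) + 8612) = 1/(7176 + 8612) = 1/15788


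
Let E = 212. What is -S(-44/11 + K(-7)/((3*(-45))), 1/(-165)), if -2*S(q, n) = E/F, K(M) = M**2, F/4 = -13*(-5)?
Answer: 53/130 ≈ 0.40769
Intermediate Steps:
F = 260 (F = 4*(-13*(-5)) = 4*65 = 260)
S(q, n) = -53/130 (S(q, n) = -106/260 = -1/2*53/65 = -53/130)
-S(-44/11 + K(-7)/((3*(-45))), 1/(-165)) = -1*(-53/130) = 53/130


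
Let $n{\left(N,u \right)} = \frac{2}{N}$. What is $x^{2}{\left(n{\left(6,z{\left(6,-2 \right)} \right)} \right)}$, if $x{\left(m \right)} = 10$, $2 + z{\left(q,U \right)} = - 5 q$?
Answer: $100$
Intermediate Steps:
$z{\left(q,U \right)} = -2 - 5 q$
$x^{2}{\left(n{\left(6,z{\left(6,-2 \right)} \right)} \right)} = 10^{2} = 100$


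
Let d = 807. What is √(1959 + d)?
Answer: √2766 ≈ 52.593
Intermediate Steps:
√(1959 + d) = √(1959 + 807) = √2766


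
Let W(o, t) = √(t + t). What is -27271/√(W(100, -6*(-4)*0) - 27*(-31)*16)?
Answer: -27271*√93/1116 ≈ -235.66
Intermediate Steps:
W(o, t) = √2*√t (W(o, t) = √(2*t) = √2*√t)
-27271/√(W(100, -6*(-4)*0) - 27*(-31)*16) = -27271/√(√2*√(-6*(-4)*0) - 27*(-31)*16) = -27271/√(√2*√(24*0) + 837*16) = -27271/√(√2*√0 + 13392) = -27271/√(√2*0 + 13392) = -27271/√(0 + 13392) = -27271*√93/1116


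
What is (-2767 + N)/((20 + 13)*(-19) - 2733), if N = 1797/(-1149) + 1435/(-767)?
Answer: 23252735/28201056 ≈ 0.82453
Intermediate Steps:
N = -1009038/293761 (N = 1797*(-1/1149) + 1435*(-1/767) = -599/383 - 1435/767 = -1009038/293761 ≈ -3.4349)
(-2767 + N)/((20 + 13)*(-19) - 2733) = (-2767 - 1009038/293761)/((20 + 13)*(-19) - 2733) = -813845725/(293761*(33*(-19) - 2733)) = -813845725/(293761*(-627 - 2733)) = -813845725/293761/(-3360) = -813845725/293761*(-1/3360) = 23252735/28201056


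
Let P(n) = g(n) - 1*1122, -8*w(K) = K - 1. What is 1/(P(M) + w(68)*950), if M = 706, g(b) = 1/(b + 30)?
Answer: -736/6681591 ≈ -0.00011015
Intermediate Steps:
w(K) = ⅛ - K/8 (w(K) = -(K - 1)/8 = -(-1 + K)/8 = ⅛ - K/8)
g(b) = 1/(30 + b)
P(n) = -1122 + 1/(30 + n) (P(n) = 1/(30 + n) - 1*1122 = 1/(30 + n) - 1122 = -1122 + 1/(30 + n))
1/(P(M) + w(68)*950) = 1/((-33659 - 1122*706)/(30 + 706) + (⅛ - ⅛*68)*950) = 1/((-33659 - 792132)/736 + (⅛ - 17/2)*950) = 1/((1/736)*(-825791) - 67/8*950) = 1/(-825791/736 - 31825/4) = 1/(-6681591/736) = -736/6681591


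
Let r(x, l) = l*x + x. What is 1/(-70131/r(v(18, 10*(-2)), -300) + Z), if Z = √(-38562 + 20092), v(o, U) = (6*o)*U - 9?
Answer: -87009/14861137639 - 804609*I*√18470/14861137639 ≈ -5.8548e-6 - 0.0073581*I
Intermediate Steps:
v(o, U) = -9 + 6*U*o (v(o, U) = 6*U*o - 9 = -9 + 6*U*o)
Z = I*√18470 (Z = √(-18470) = I*√18470 ≈ 135.9*I)
r(x, l) = x + l*x
1/(-70131/r(v(18, 10*(-2)), -300) + Z) = 1/(-70131*1/((1 - 300)*(-9 + 6*(10*(-2))*18)) + I*√18470) = 1/(-70131*(-1/(299*(-9 + 6*(-20)*18))) + I*√18470) = 1/(-70131*(-1/(299*(-9 - 2160))) + I*√18470) = 1/(-70131/((-2169*(-299))) + I*√18470) = 1/(-70131/648531 + I*√18470) = 1/(-70131*1/648531 + I*√18470) = 1/(-97/897 + I*√18470)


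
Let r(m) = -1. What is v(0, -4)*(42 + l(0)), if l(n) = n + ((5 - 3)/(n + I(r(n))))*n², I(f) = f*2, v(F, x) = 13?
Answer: 546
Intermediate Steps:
I(f) = 2*f
l(n) = n + 2*n²/(-2 + n) (l(n) = n + ((5 - 3)/(n + 2*(-1)))*n² = n + (2/(n - 2))*n² = n + (2/(-2 + n))*n² = n + 2*n²/(-2 + n))
v(0, -4)*(42 + l(0)) = 13*(42 + 0*(-2 + 3*0)/(-2 + 0)) = 13*(42 + 0*(-2 + 0)/(-2)) = 13*(42 + 0*(-½)*(-2)) = 13*(42 + 0) = 13*42 = 546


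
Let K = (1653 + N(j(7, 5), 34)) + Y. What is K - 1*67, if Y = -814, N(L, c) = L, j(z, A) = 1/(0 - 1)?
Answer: 771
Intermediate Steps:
j(z, A) = -1 (j(z, A) = 1/(-1) = -1)
K = 838 (K = (1653 - 1) - 814 = 1652 - 814 = 838)
K - 1*67 = 838 - 1*67 = 838 - 67 = 771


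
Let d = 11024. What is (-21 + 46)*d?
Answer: 275600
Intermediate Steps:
(-21 + 46)*d = (-21 + 46)*11024 = 25*11024 = 275600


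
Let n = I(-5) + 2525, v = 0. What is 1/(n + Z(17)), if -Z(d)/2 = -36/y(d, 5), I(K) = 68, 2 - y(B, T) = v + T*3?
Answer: 13/33637 ≈ 0.00038648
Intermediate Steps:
y(B, T) = 2 - 3*T (y(B, T) = 2 - (0 + T*3) = 2 - (0 + 3*T) = 2 - 3*T)
Z(d) = -72/13 (Z(d) = -(-72)/(2 - 3*5) = -(-72)/(2 - 15) = -(-72)/(-13) = -(-72)*(-1)/13 = -2*36/13 = -72/13)
n = 2593 (n = 68 + 2525 = 2593)
1/(n + Z(17)) = 1/(2593 - 72/13) = 1/(33637/13) = 13/33637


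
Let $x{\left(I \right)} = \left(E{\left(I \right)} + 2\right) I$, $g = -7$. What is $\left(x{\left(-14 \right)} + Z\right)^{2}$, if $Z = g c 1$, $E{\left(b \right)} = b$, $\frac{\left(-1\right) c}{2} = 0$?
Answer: $28224$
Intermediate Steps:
$c = 0$ ($c = \left(-2\right) 0 = 0$)
$x{\left(I \right)} = I \left(2 + I\right)$ ($x{\left(I \right)} = \left(I + 2\right) I = \left(2 + I\right) I = I \left(2 + I\right)$)
$Z = 0$ ($Z = \left(-7\right) 0 \cdot 1 = 0 \cdot 1 = 0$)
$\left(x{\left(-14 \right)} + Z\right)^{2} = \left(- 14 \left(2 - 14\right) + 0\right)^{2} = \left(\left(-14\right) \left(-12\right) + 0\right)^{2} = \left(168 + 0\right)^{2} = 168^{2} = 28224$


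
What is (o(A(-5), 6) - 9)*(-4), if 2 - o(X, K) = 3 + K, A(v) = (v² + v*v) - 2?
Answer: 64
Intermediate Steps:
A(v) = -2 + 2*v² (A(v) = (v² + v²) - 2 = 2*v² - 2 = -2 + 2*v²)
o(X, K) = -1 - K (o(X, K) = 2 - (3 + K) = 2 + (-3 - K) = -1 - K)
(o(A(-5), 6) - 9)*(-4) = ((-1 - 1*6) - 9)*(-4) = ((-1 - 6) - 9)*(-4) = (-7 - 9)*(-4) = -16*(-4) = 64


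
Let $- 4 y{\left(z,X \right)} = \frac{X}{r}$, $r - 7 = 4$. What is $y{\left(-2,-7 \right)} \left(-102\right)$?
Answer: $- \frac{357}{22} \approx -16.227$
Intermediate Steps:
$r = 11$ ($r = 7 + 4 = 11$)
$y{\left(z,X \right)} = - \frac{X}{44}$ ($y{\left(z,X \right)} = - \frac{X \frac{1}{11}}{4} = - \frac{\frac{1}{11} X}{4} = - \frac{X}{44}$)
$y{\left(-2,-7 \right)} \left(-102\right) = \left(- \frac{1}{44}\right) \left(-7\right) \left(-102\right) = \frac{7}{44} \left(-102\right) = - \frac{357}{22}$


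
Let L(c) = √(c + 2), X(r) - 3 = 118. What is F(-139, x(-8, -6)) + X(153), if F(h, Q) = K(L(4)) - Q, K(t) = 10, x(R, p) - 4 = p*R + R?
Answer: 87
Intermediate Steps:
X(r) = 121 (X(r) = 3 + 118 = 121)
x(R, p) = 4 + R + R*p (x(R, p) = 4 + (p*R + R) = 4 + (R*p + R) = 4 + (R + R*p) = 4 + R + R*p)
L(c) = √(2 + c)
F(h, Q) = 10 - Q
F(-139, x(-8, -6)) + X(153) = (10 - (4 - 8 - 8*(-6))) + 121 = (10 - (4 - 8 + 48)) + 121 = (10 - 1*44) + 121 = (10 - 44) + 121 = -34 + 121 = 87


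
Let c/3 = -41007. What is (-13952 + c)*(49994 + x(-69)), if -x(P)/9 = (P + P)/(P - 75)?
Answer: -54773174159/8 ≈ -6.8466e+9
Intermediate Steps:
c = -123021 (c = 3*(-41007) = -123021)
x(P) = -18*P/(-75 + P) (x(P) = -9*(P + P)/(P - 75) = -9*2*P/(-75 + P) = -18*P/(-75 + P))
(-13952 + c)*(49994 + x(-69)) = (-13952 - 123021)*(49994 - 18*(-69)/(-75 - 69)) = -136973*(49994 - 18*(-69)/(-144)) = -136973*(49994 - 18*(-69)*(-1/144)) = -136973*(49994 - 69/8) = -136973*399883/8 = -54773174159/8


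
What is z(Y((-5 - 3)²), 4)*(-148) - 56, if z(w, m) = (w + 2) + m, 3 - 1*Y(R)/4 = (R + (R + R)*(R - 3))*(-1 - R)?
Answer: -302917280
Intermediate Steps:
Y(R) = 12 - 4*(-1 - R)*(R + 2*R*(-3 + R)) (Y(R) = 12 - 4*(R + (R + R)*(R - 3))*(-1 - R) = 12 - 4*(R + (2*R)*(-3 + R))*(-1 - R) = 12 - 4*(R + 2*R*(-3 + R))*(-1 - R) = 12 - 4*(-1 - R)*(R + 2*R*(-3 + R)))
z(w, m) = 2 + m + w (z(w, m) = (2 + w) + m = 2 + m + w)
z(Y((-5 - 3)²), 4)*(-148) - 56 = (2 + 4 + (12 - 20*(-5 - 3)² - 12*(-5 - 3)⁴ + 8*((-5 - 3)²)³))*(-148) - 56 = (2 + 4 + (12 - 20*(-8)² - 12*((-8)²)² + 8*((-8)²)³))*(-148) - 56 = (2 + 4 + (12 - 20*64 - 12*64² + 8*64³))*(-148) - 56 = (2 + 4 + (12 - 1280 - 12*4096 + 8*262144))*(-148) - 56 = (2 + 4 + (12 - 1280 - 49152 + 2097152))*(-148) - 56 = (2 + 4 + 2046732)*(-148) - 56 = 2046738*(-148) - 56 = -302917224 - 56 = -302917280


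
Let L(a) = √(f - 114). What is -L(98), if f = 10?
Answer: -2*I*√26 ≈ -10.198*I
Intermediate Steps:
L(a) = 2*I*√26 (L(a) = √(10 - 114) = √(-104) = 2*I*√26)
-L(98) = -2*I*√26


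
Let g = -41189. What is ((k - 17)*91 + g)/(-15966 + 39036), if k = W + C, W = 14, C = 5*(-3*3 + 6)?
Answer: -42827/23070 ≈ -1.8564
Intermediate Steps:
C = -15 (C = 5*(-9 + 6) = 5*(-3) = -15)
k = -1 (k = 14 - 15 = -1)
((k - 17)*91 + g)/(-15966 + 39036) = ((-1 - 17)*91 - 41189)/(-15966 + 39036) = (-18*91 - 41189)/23070 = (-1638 - 41189)*(1/23070) = -42827*1/23070 = -42827/23070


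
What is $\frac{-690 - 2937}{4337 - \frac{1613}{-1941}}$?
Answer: $- \frac{7040007}{8419730} \approx -0.83613$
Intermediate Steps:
$\frac{-690 - 2937}{4337 - \frac{1613}{-1941}} = - \frac{3627}{4337 - - \frac{1613}{1941}} = - \frac{3627}{4337 + \frac{1613}{1941}} = - \frac{3627}{\frac{8419730}{1941}} = \left(-3627\right) \frac{1941}{8419730} = - \frac{7040007}{8419730}$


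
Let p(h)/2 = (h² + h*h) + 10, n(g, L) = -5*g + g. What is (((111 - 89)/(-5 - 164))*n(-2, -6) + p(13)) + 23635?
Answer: 4111763/169 ≈ 24330.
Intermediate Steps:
n(g, L) = -4*g
p(h) = 20 + 4*h² (p(h) = 2*((h² + h*h) + 10) = 2*((h² + h²) + 10) = 2*(2*h² + 10) = 2*(10 + 2*h²) = 20 + 4*h²)
(((111 - 89)/(-5 - 164))*n(-2, -6) + p(13)) + 23635 = (((111 - 89)/(-5 - 164))*(-4*(-2)) + (20 + 4*13²)) + 23635 = ((22/(-169))*8 + (20 + 4*169)) + 23635 = ((22*(-1/169))*8 + (20 + 676)) + 23635 = (-22/169*8 + 696) + 23635 = (-176/169 + 696) + 23635 = 117448/169 + 23635 = 4111763/169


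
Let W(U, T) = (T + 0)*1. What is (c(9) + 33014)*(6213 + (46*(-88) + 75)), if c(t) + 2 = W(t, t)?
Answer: 73967040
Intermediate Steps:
W(U, T) = T (W(U, T) = T*1 = T)
c(t) = -2 + t
(c(9) + 33014)*(6213 + (46*(-88) + 75)) = ((-2 + 9) + 33014)*(6213 + (46*(-88) + 75)) = (7 + 33014)*(6213 + (-4048 + 75)) = 33021*(6213 - 3973) = 33021*2240 = 73967040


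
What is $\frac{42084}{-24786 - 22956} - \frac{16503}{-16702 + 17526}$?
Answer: $- \frac{137093907}{6556568} \approx -20.909$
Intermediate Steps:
$\frac{42084}{-24786 - 22956} - \frac{16503}{-16702 + 17526} = \frac{42084}{-24786 - 22956} - \frac{16503}{824} = \frac{42084}{-47742} - \frac{16503}{824} = 42084 \left(- \frac{1}{47742}\right) - \frac{16503}{824} = - \frac{7014}{7957} - \frac{16503}{824} = - \frac{137093907}{6556568}$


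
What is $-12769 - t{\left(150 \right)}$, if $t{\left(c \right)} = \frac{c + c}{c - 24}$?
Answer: $- \frac{268199}{21} \approx -12771.0$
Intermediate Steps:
$t{\left(c \right)} = \frac{2 c}{-24 + c}$
$-12769 - t{\left(150 \right)} = -12769 - 2 \cdot 150 \frac{1}{-24 + 150} = -12769 - 2 \cdot 150 \cdot \frac{1}{126} = -12769 - \frac{50}{21} = - \frac{268199}{21}$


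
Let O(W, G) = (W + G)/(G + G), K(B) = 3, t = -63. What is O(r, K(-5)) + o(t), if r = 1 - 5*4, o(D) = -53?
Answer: -167/3 ≈ -55.667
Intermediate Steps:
r = -19 (r = 1 - 20 = -19)
O(W, G) = (G + W)/(2*G) (O(W, G) = (G + W)/((2*G)) = (G + W)*(1/(2*G)) = (G + W)/(2*G))
O(r, K(-5)) + o(t) = (½)*(3 - 19)/3 - 53 = (½)*(⅓)*(-16) - 53 = -8/3 - 53 = -167/3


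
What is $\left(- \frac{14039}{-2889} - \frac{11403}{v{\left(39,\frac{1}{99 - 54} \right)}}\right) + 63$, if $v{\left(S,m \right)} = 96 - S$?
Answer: $- \frac{7256215}{54891} \approx -132.19$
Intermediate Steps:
$\left(- \frac{14039}{-2889} - \frac{11403}{v{\left(39,\frac{1}{99 - 54} \right)}}\right) + 63 = \left(- \frac{14039}{-2889} - \frac{11403}{96 - 39}\right) + 63 = \left(\left(-14039\right) \left(- \frac{1}{2889}\right) - \frac{11403}{96 - 39}\right) + 63 = \left(\frac{14039}{2889} - \frac{11403}{57}\right) + 63 = \left(\frac{14039}{2889} - \frac{3801}{19}\right) + 63 = - \frac{10714348}{54891} + 63 = - \frac{7256215}{54891}$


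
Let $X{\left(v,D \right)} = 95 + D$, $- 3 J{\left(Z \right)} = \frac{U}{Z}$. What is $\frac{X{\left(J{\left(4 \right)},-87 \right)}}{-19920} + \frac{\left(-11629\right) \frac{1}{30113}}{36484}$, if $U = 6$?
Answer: $- \frac{563799451}{1367810151540} \approx -0.00041219$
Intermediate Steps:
$J{\left(Z \right)} = - \frac{2}{Z}$ ($J{\left(Z \right)} = - \frac{6 \frac{1}{Z}}{3} = - \frac{2}{Z}$)
$\frac{X{\left(J{\left(4 \right)},-87 \right)}}{-19920} + \frac{\left(-11629\right) \frac{1}{30113}}{36484} = \frac{95 - 87}{-19920} + \frac{\left(-11629\right) \frac{1}{30113}}{36484} = 8 \left(- \frac{1}{19920}\right) + \left(-11629\right) \frac{1}{30113} \cdot \frac{1}{36484} = - \frac{1}{2490} - \frac{11629}{1098642692} = - \frac{563799451}{1367810151540}$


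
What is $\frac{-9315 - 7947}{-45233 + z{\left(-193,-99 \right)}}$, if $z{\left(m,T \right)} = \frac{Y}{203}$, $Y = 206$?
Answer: $\frac{3504186}{9182093} \approx 0.38163$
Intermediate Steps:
$z{\left(m,T \right)} = \frac{206}{203}$
$\frac{-9315 - 7947}{-45233 + z{\left(-193,-99 \right)}} = \frac{-9315 - 7947}{-45233 + \frac{206}{203}} = - \frac{17262}{- \frac{9182093}{203}} = \left(-17262\right) \left(- \frac{203}{9182093}\right) = \frac{3504186}{9182093}$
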